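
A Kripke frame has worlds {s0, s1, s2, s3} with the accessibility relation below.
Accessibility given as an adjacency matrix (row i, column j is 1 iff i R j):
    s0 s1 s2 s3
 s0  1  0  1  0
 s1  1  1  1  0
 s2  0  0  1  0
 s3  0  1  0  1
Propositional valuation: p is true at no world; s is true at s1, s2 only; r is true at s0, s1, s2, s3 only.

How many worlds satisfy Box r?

Let φ = Box r. Evaluate φ at each world:
  s0 (successors {s0, s2}): φ is true.
  s1 (successors {s0, s1, s2}): φ is true.
  s2 (successors {s2}): φ is true.
  s3 (successors {s1, s3}): φ is true.
For instance, at s2:
  At s2: Box r requires r at every successor {s2}.
    At s2: r is true.
  So Box r is true at s2.
Satisfying worlds: {s0, s1, s2, s3}

4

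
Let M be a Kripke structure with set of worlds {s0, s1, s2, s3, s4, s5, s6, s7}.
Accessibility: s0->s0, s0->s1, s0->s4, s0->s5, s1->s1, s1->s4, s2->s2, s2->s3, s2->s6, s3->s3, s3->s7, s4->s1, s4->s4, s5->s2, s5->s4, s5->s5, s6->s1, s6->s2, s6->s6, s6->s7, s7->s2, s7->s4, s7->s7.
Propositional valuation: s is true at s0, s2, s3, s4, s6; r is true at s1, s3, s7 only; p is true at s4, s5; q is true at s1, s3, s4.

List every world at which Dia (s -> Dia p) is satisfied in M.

Recall that Dia ψ holds at a world iff ψ holds at some accessible world.
Let φ = Dia (s -> Dia p). Evaluate φ at each world:
  s0 (successors {s0, s1, s4, s5}): φ is true.
  s1 (successors {s1, s4}): φ is true.
  s2 (successors {s2, s3, s6}): φ is false.
  s3 (successors {s3, s7}): φ is true.
  s4 (successors {s1, s4}): φ is true.
  s5 (successors {s2, s4, s5}): φ is true.
  s6 (successors {s1, s2, s6, s7}): φ is true.
  s7 (successors {s2, s4, s7}): φ is true.
For instance, at s5:
  At s5: Dia (s -> Dia p) requires s -> Dia p at some successor in {s2, s4, s5}.
    s -> Dia p holds at s4, so Dia (s -> Dia p) is true at s5.
      At s4: s is true, Dia p is true, so s -> Dia p is true.
Satisfying worlds: {s0, s1, s3, s4, s5, s6, s7}

s0, s1, s3, s4, s5, s6, s7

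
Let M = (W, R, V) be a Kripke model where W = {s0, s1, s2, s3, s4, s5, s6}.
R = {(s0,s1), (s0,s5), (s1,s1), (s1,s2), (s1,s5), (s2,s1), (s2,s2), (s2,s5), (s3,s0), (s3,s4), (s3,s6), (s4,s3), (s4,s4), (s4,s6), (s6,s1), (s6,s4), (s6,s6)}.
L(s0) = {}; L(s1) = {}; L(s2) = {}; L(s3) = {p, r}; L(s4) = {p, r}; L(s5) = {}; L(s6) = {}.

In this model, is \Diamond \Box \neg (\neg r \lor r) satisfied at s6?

Recall that \Box ψ holds at a world iff ψ holds at every accessible world, and \Diamond ψ holds iff ψ holds at some accessible world.
At s6: \Diamond \Box \neg (\neg r \lor r) requires \Box \neg (\neg r \lor r) at some successor in {s1, s4, s6}.
  At s1: \Box \neg (\neg r \lor r) is false.
  At s4: \Box \neg (\neg r \lor r) is false.
  At s6: \Box \neg (\neg r \lor r) is false.
So \Diamond \Box \neg (\neg r \lor r) is false at s6.

No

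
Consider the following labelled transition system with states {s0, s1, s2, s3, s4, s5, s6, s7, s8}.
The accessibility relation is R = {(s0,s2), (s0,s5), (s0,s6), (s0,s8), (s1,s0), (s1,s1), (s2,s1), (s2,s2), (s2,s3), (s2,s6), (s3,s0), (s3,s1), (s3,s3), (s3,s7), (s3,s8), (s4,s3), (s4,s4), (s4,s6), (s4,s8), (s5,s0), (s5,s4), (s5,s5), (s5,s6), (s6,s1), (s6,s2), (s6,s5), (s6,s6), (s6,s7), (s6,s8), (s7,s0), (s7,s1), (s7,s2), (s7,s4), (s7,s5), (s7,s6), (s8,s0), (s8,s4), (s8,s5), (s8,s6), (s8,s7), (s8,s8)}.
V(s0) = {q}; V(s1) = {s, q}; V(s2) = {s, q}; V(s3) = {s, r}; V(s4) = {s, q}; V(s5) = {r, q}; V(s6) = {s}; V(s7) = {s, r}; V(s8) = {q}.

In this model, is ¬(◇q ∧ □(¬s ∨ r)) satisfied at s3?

Yes

At s3: ◇q ∧ □(¬s ∨ r) is false, so ¬(◇q ∧ □(¬s ∨ r)) is true.
  At s3: ◇q is true, □(¬s ∨ r) is false, so ◇q ∧ □(¬s ∨ r) is false.
    At s3: ◇q requires q at some successor in {s0, s1, s3, s7, s8}.
      q holds at s0, so ◇q is true at s3.
    At s3: □(¬s ∨ r) requires ¬s ∨ r at every successor {s0, s1, s3, s7, s8}.
      ¬s ∨ r fails at s1, so □(¬s ∨ r) is false at s3.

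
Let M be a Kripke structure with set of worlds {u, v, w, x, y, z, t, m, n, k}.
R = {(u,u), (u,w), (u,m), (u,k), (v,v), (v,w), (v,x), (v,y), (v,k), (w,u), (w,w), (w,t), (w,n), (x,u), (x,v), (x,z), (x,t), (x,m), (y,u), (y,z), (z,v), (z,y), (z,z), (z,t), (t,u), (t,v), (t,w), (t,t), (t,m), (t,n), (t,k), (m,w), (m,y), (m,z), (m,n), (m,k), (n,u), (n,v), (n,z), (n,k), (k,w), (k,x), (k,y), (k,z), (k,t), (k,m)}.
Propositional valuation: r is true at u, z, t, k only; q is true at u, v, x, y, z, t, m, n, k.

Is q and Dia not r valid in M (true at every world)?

Recall that Dia ψ holds at a world iff ψ holds at some accessible world.
Let φ = q and Dia not r. Evaluate φ at each world:
  u (successors {u, w, m, k}): φ is true.
  v (successors {v, w, x, y, k}): φ is true.
  w (successors {u, w, t, n}): φ is false.
  x (successors {u, v, z, t, m}): φ is true.
  y (successors {u, z}): φ is false.
  z (successors {v, y, z, t}): φ is true.
  t (successors {u, v, w, t, m, n, k}): φ is true.
  m (successors {w, y, z, n, k}): φ is true.
  n (successors {u, v, z, k}): φ is true.
  k (successors {w, x, y, z, t, m}): φ is true.
Detail at w (counterexample):
  At w: q is false, Dia not r is true, so q and Dia not r is false.
    At w: Dia not r requires not r at some successor in {u, w, t, n}.
      not r holds at w, so Dia not r is true at w.

No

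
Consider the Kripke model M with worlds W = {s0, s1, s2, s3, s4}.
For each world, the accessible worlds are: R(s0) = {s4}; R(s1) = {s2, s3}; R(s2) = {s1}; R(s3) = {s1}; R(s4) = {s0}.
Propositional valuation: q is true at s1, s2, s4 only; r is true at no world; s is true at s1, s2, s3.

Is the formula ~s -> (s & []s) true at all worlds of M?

No

Let φ = ~s -> (s & []s). Evaluate φ at each world:
  s0 (successors {s4}): φ is false.
  s1 (successors {s2, s3}): φ is true.
  s2 (successors {s1}): φ is true.
  s3 (successors {s1}): φ is true.
  s4 (successors {s0}): φ is false.
Detail at s0 (counterexample):
  At s0: ~s is true, s & []s is false, so ~s -> (s & []s) is false.
    At s0: s is false, []s is false, so s & []s is false.
      At s0: []s requires s at every successor {s4}.
        s fails at s4, so []s is false at s0.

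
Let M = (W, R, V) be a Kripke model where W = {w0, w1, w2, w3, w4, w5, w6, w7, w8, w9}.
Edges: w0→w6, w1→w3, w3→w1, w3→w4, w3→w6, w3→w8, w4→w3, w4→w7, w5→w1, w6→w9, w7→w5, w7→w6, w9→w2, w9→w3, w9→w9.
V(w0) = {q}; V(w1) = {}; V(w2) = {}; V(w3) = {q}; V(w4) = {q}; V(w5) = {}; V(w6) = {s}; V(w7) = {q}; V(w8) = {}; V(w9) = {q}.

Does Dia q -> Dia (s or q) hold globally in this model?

Let φ = Dia q -> Dia (s or q). Evaluate φ at each world:
  w0 (successors {w6}): φ is true.
  w1 (successors {w3}): φ is true.
  w2 (successors ∅): φ is true.
  w3 (successors {w1, w4, w6, w8}): φ is true.
  w4 (successors {w3, w7}): φ is true.
  w5 (successors {w1}): φ is true.
  w6 (successors {w9}): φ is true.
  w7 (successors {w5, w6}): φ is true.
  w8 (successors ∅): φ is true.
  w9 (successors {w2, w3, w9}): φ is true.
For instance, at w7:
  At w7: Dia q is false, Dia (s or q) is true, so Dia q -> Dia (s or q) is true.
    At w7: Dia q requires q at some successor in {w5, w6}.
      At w5: q is false.
      At w6: q is false.
    So Dia q is false at w7.
    At w7: Dia (s or q) requires s or q at some successor in {w5, w6}.
      s or q holds at w6, so Dia (s or q) is true at w7.

Yes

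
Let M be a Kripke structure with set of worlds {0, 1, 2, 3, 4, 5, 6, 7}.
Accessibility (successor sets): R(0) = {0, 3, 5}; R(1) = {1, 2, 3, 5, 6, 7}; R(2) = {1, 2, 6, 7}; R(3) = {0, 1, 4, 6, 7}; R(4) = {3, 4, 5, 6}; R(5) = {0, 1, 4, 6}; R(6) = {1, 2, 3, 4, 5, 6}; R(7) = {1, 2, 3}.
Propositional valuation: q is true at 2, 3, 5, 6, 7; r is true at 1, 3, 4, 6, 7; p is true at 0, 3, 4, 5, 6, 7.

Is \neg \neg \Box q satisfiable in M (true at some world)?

No

Recall that \Box ψ holds at a world iff ψ holds at every accessible world, and \Diamond ψ holds iff ψ holds at some accessible world.
Let φ = \neg \neg \Box q. Evaluate φ at each world:
  0 (successors {0, 3, 5}): φ is false.
  1 (successors {1, 2, 3, 5, 6, 7}): φ is false.
  2 (successors {1, 2, 6, 7}): φ is false.
  3 (successors {0, 1, 4, 6, 7}): φ is false.
  4 (successors {3, 4, 5, 6}): φ is false.
  5 (successors {0, 1, 4, 6}): φ is false.
  6 (successors {1, 2, 3, 4, 5, 6}): φ is false.
  7 (successors {1, 2, 3}): φ is false.
For instance, at 1:
  At 1: \neg \Box q is true, so \neg \neg \Box q is false.
    At 1: \Box q is false, so \neg \Box q is true.
      At 1: \Box q requires q at every successor {1, 2, 3, 5, 6, 7}.
        q fails at 1, so \Box q is false at 1.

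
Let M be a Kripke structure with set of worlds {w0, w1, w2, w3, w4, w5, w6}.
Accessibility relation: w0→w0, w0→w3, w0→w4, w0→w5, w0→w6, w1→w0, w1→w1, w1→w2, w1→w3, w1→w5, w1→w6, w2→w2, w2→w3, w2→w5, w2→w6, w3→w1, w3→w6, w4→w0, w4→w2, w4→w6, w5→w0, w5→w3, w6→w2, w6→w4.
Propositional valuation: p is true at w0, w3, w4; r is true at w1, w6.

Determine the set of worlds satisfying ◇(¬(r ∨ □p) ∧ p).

w0, w1, w2, w4, w5, w6

Recall that □ψ holds at a world iff ψ holds at every accessible world, and ◇ψ holds iff ψ holds at some accessible world.
Let φ = ◇(¬(r ∨ □p) ∧ p). Evaluate φ at each world:
  w0 (successors {w0, w3, w4, w5, w6}): φ is true.
  w1 (successors {w0, w1, w2, w3, w5, w6}): φ is true.
  w2 (successors {w2, w3, w5, w6}): φ is true.
  w3 (successors {w1, w6}): φ is false.
  w4 (successors {w0, w2, w6}): φ is true.
  w5 (successors {w0, w3}): φ is true.
  w6 (successors {w2, w4}): φ is true.
For instance, at w6:
  At w6: ◇(¬(r ∨ □p) ∧ p) requires ¬(r ∨ □p) ∧ p at some successor in {w2, w4}.
    ¬(r ∨ □p) ∧ p holds at w4, so ◇(¬(r ∨ □p) ∧ p) is true at w6.
      At w4: ¬(r ∨ □p) is true, p is true, so ¬(r ∨ □p) ∧ p is true.
Satisfying worlds: {w0, w1, w2, w4, w5, w6}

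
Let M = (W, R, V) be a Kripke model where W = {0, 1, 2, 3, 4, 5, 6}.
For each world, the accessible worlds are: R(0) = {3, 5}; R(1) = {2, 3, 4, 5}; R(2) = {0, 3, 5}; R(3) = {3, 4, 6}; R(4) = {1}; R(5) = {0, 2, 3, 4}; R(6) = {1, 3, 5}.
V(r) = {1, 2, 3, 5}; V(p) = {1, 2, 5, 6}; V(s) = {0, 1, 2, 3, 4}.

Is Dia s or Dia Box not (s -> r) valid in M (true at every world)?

Let φ = Dia s or Dia Box not (s -> r). Evaluate φ at each world:
  0 (successors {3, 5}): φ is true.
  1 (successors {2, 3, 4, 5}): φ is true.
  2 (successors {0, 3, 5}): φ is true.
  3 (successors {3, 4, 6}): φ is true.
  4 (successors {1}): φ is true.
  5 (successors {0, 2, 3, 4}): φ is true.
  6 (successors {1, 3, 5}): φ is true.
For instance, at 6:
  At 6: Dia s is true, Dia Box not (s -> r) is false, so Dia s or Dia Box not (s -> r) is true.
    At 6: Dia s requires s at some successor in {1, 3, 5}.
      s holds at 1, so Dia s is true at 6.
    At 6: Dia Box not (s -> r) requires Box not (s -> r) at some successor in {1, 3, 5}.
      At 1: Box not (s -> r) is false.
      At 3: Box not (s -> r) is false.
      At 5: Box not (s -> r) is false.
    So Dia Box not (s -> r) is false at 6.

Yes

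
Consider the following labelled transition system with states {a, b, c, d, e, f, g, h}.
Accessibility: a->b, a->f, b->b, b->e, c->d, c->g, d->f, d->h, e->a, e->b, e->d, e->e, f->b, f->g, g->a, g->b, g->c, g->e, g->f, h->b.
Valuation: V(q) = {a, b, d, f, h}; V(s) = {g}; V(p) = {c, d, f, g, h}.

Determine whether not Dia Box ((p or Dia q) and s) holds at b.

Yes

Recall that Box ψ holds at a world iff ψ holds at every accessible world, and Dia ψ holds iff ψ holds at some accessible world.
At b: Dia Box ((p or Dia q) and s) is false, so not Dia Box ((p or Dia q) and s) is true.
  At b: Dia Box ((p or Dia q) and s) requires Box ((p or Dia q) and s) at some successor in {b, e}.
    At b: Box ((p or Dia q) and s) is false.
    At e: Box ((p or Dia q) and s) is false.
  So Dia Box ((p or Dia q) and s) is false at b.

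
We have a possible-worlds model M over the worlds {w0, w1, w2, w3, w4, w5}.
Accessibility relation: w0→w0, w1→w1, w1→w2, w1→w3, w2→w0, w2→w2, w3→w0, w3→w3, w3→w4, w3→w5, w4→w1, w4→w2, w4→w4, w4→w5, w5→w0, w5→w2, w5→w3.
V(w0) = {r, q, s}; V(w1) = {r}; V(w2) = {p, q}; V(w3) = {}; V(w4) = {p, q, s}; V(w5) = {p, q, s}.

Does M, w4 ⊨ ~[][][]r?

Yes

At w4: [][][]r is false, so ~[][][]r is true.
  At w4: [][][]r requires [][]r at every successor {w1, w2, w4, w5}.
    [][]r fails at w1, so [][][]r is false at w4.
      At w1: [][]r requires []r at every successor {w1, w2, w3}.
        []r fails at w1, so [][]r is false at w1.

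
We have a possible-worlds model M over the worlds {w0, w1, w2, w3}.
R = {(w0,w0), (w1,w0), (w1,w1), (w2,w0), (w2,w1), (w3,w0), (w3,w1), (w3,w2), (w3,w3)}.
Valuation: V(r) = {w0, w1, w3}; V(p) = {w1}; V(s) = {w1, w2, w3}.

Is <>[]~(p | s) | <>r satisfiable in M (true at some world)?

Recall that []ψ holds at a world iff ψ holds at every accessible world, and <>ψ holds iff ψ holds at some accessible world.
Let φ = <>[]~(p | s) | <>r. Evaluate φ at each world:
  w0 (successors {w0}): φ is true.
  w1 (successors {w0, w1}): φ is true.
  w2 (successors {w0, w1}): φ is true.
  w3 (successors {w0, w1, w2, w3}): φ is true.
Detail at w0 (witness):
  At w0: <>[]~(p | s) is true, <>r is true, so <>[]~(p | s) | <>r is true.
    At w0: <>[]~(p | s) requires []~(p | s) at some successor in {w0}.
      []~(p | s) holds at w0, so <>[]~(p | s) is true at w0.
    At w0: <>r requires r at some successor in {w0}.
      r holds at w0, so <>r is true at w0.

Yes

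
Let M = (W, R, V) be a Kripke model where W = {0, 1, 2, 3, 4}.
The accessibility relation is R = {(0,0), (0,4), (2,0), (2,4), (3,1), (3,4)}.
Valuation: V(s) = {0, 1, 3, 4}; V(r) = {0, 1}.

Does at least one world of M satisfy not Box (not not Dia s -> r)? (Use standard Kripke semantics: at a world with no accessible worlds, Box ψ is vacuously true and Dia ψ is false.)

No

Let φ = not Box (not not Dia s -> r). Evaluate φ at each world:
  0 (successors {0, 4}): φ is false.
  1 (successors ∅): φ is false.
  2 (successors {0, 4}): φ is false.
  3 (successors {1, 4}): φ is false.
  4 (successors ∅): φ is false.
For instance, at 2:
  At 2: Box (not not Dia s -> r) is true, so not Box (not not Dia s -> r) is false.
    At 2: Box (not not Dia s -> r) requires not not Dia s -> r at every successor {0, 4}.
      At 0: not not Dia s -> r is true.
      At 4: not not Dia s -> r is true.
    So Box (not not Dia s -> r) is true at 2.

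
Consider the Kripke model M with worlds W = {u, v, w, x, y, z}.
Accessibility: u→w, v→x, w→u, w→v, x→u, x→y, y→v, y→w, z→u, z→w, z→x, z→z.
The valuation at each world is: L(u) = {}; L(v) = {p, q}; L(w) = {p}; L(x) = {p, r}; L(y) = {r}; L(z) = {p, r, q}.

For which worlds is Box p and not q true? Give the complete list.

u, y

Let φ = Box p and not q. Evaluate φ at each world:
  u (successors {w}): φ is true.
  v (successors {x}): φ is false.
  w (successors {u, v}): φ is false.
  x (successors {u, y}): φ is false.
  y (successors {v, w}): φ is true.
  z (successors {u, w, x, z}): φ is false.
For instance, at v:
  At v: Box p is true, not q is false, so Box p and not q is false.
    At v: Box p requires p at every successor {x}.
      At x: p is true.
    So Box p is true at v.
Satisfying worlds: {u, y}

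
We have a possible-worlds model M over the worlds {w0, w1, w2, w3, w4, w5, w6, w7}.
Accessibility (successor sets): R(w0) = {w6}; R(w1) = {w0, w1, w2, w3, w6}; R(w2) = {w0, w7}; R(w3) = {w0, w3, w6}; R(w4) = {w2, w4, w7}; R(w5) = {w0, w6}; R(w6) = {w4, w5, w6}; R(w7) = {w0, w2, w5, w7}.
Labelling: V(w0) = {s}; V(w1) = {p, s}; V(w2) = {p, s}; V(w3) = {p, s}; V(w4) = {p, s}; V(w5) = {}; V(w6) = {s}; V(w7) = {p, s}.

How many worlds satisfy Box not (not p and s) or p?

Recall that Box ψ holds at a world iff ψ holds at every accessible world, and Dia ψ holds iff ψ holds at some accessible world.
Let φ = Box not (not p and s) or p. Evaluate φ at each world:
  w0 (successors {w6}): φ is false.
  w1 (successors {w0, w1, w2, w3, w6}): φ is true.
  w2 (successors {w0, w7}): φ is true.
  w3 (successors {w0, w3, w6}): φ is true.
  w4 (successors {w2, w4, w7}): φ is true.
  w5 (successors {w0, w6}): φ is false.
  w6 (successors {w4, w5, w6}): φ is false.
  w7 (successors {w0, w2, w5, w7}): φ is true.
For instance, at w7:
  At w7: Box not (not p and s) is false, p is true, so Box not (not p and s) or p is true.
    At w7: Box not (not p and s) requires not (not p and s) at every successor {w0, w2, w5, w7}.
      not (not p and s) fails at w0, so Box not (not p and s) is false at w7.
Satisfying worlds: {w1, w2, w3, w4, w7}

5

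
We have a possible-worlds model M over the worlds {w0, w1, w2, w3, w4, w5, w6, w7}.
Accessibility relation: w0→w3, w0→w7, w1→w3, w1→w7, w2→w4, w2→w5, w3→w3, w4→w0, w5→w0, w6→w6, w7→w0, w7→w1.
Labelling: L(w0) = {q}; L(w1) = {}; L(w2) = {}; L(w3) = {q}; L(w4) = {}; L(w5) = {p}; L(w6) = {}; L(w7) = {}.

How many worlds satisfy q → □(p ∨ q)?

7

Recall that □ψ holds at a world iff ψ holds at every accessible world, and ◇ψ holds iff ψ holds at some accessible world.
Let φ = q → □(p ∨ q). Evaluate φ at each world:
  w0 (successors {w3, w7}): φ is false.
  w1 (successors {w3, w7}): φ is true.
  w2 (successors {w4, w5}): φ is true.
  w3 (successors {w3}): φ is true.
  w4 (successors {w0}): φ is true.
  w5 (successors {w0}): φ is true.
  w6 (successors {w6}): φ is true.
  w7 (successors {w0, w1}): φ is true.
For instance, at w0:
  At w0: q is true, □(p ∨ q) is false, so q → □(p ∨ q) is false.
    At w0: □(p ∨ q) requires p ∨ q at every successor {w3, w7}.
      p ∨ q fails at w7, so □(p ∨ q) is false at w0.
Satisfying worlds: {w1, w2, w3, w4, w5, w6, w7}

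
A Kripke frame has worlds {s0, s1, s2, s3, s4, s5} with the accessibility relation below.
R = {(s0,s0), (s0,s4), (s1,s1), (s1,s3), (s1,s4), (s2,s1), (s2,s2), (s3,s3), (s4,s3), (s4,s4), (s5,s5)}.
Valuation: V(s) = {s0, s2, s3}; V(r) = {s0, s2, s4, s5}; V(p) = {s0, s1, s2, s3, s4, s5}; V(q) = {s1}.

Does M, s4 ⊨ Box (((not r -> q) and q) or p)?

Recall that Box ψ holds at a world iff ψ holds at every accessible world, and Dia ψ holds iff ψ holds at some accessible world.
At s4: Box (((not r -> q) and q) or p) requires ((not r -> q) and q) or p at every successor {s3, s4}.
  At s3: ((not r -> q) and q) or p is true.
  At s4: ((not r -> q) and q) or p is true.
So Box (((not r -> q) and q) or p) is true at s4.

Yes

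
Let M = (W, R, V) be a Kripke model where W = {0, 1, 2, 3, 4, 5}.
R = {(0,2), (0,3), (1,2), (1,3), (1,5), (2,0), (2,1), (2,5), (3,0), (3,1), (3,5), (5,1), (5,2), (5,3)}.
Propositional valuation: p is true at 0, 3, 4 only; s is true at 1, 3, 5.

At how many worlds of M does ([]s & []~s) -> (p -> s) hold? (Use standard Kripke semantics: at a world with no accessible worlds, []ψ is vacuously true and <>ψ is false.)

Recall that []ψ holds at a world iff ψ holds at every accessible world, and <>ψ holds iff ψ holds at some accessible world.
Let φ = ([]s & []~s) -> (p -> s). Evaluate φ at each world:
  0 (successors {2, 3}): φ is true.
  1 (successors {2, 3, 5}): φ is true.
  2 (successors {0, 1, 5}): φ is true.
  3 (successors {0, 1, 5}): φ is true.
  4 (successors ∅): φ is false.
  5 (successors {1, 2, 3}): φ is true.
For instance, at 3:
  At 3: []s & []~s is false, p -> s is true, so ([]s & []~s) -> (p -> s) is true.
    At 3: []s is false, []~s is false, so []s & []~s is false.
      At 3: []s requires s at every successor {0, 1, 5}.
        s fails at 0, so []s is false at 3.
      At 3: []~s requires ~s at every successor {0, 1, 5}.
        ~s fails at 1, so []~s is false at 3.
Satisfying worlds: {0, 1, 2, 3, 5}

5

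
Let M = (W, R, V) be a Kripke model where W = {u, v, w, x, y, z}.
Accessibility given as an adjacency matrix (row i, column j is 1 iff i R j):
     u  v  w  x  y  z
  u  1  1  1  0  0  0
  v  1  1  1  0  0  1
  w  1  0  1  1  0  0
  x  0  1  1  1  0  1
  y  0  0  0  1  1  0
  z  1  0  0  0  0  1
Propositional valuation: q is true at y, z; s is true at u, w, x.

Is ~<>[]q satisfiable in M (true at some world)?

Let φ = ~<>[]q. Evaluate φ at each world:
  u (successors {u, v, w}): φ is true.
  v (successors {u, v, w, z}): φ is true.
  w (successors {u, w, x}): φ is true.
  x (successors {v, w, x, z}): φ is true.
  y (successors {x, y}): φ is true.
  z (successors {u, z}): φ is true.
Detail at u (witness):
  At u: <>[]q is false, so ~<>[]q is true.
    At u: <>[]q requires []q at some successor in {u, v, w}.
      At u: []q is false.
      At v: []q is false.
      At w: []q is false.
    So <>[]q is false at u.

Yes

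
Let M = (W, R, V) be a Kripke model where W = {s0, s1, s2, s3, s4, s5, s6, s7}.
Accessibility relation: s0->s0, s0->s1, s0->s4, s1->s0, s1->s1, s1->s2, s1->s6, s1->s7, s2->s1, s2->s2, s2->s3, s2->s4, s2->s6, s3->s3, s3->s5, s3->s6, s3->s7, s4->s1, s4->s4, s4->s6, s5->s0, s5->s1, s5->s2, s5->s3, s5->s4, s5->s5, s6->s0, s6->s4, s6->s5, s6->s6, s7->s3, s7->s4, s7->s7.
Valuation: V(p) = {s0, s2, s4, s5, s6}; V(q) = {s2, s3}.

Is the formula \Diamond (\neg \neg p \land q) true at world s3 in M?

No

Recall that \Diamond ψ holds at a world iff ψ holds at some accessible world.
At s3: \Diamond (\neg \neg p \land q) requires \neg \neg p \land q at some successor in {s3, s5, s6, s7}.
  At s3: \neg \neg p \land q is false.
  At s5: \neg \neg p \land q is false.
  At s6: \neg \neg p \land q is false.
  At s7: \neg \neg p \land q is false.
So \Diamond (\neg \neg p \land q) is false at s3.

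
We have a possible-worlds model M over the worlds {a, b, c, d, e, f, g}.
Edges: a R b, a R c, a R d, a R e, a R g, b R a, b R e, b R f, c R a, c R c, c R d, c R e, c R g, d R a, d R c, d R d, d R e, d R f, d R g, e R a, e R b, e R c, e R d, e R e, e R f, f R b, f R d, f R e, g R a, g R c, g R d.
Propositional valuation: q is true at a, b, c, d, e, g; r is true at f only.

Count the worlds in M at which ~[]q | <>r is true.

3

Let φ = ~[]q | <>r. Evaluate φ at each world:
  a (successors {b, c, d, e, g}): φ is false.
  b (successors {a, e, f}): φ is true.
  c (successors {a, c, d, e, g}): φ is false.
  d (successors {a, c, d, e, f, g}): φ is true.
  e (successors {a, b, c, d, e, f}): φ is true.
  f (successors {b, d, e}): φ is false.
  g (successors {a, c, d}): φ is false.
For instance, at a:
  At a: ~[]q is false, <>r is false, so ~[]q | <>r is false.
    At a: []q is true, so ~[]q is false.
      At a: []q requires q at every successor {b, c, d, e, g}.
        At b: q is true.
        At c: q is true.
        At d: q is true.
        At e: q is true.
        At g: q is true.
      So []q is true at a.
    At a: <>r requires r at some successor in {b, c, d, e, g}.
      At b: r is false.
      At c: r is false.
      At d: r is false.
      At e: r is false.
      At g: r is false.
    So <>r is false at a.
Satisfying worlds: {b, d, e}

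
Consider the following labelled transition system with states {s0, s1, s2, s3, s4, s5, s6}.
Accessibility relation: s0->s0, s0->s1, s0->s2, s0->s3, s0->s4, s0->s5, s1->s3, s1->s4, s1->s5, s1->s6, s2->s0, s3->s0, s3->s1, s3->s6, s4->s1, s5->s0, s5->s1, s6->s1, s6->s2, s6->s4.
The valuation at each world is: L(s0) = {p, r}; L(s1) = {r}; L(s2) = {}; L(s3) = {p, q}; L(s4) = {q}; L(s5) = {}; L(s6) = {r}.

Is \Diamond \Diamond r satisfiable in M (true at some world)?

Let φ = \Diamond \Diamond r. Evaluate φ at each world:
  s0 (successors {s0, s1, s2, s3, s4, s5}): φ is true.
  s1 (successors {s3, s4, s5, s6}): φ is true.
  s2 (successors {s0}): φ is true.
  s3 (successors {s0, s1, s6}): φ is true.
  s4 (successors {s1}): φ is true.
  s5 (successors {s0, s1}): φ is true.
  s6 (successors {s1, s2, s4}): φ is true.
Detail at s0 (witness):
  At s0: \Diamond \Diamond r requires \Diamond r at some successor in {s0, s1, s2, s3, s4, s5}.
    \Diamond r holds at s0, so \Diamond \Diamond r is true at s0.
      At s0: \Diamond r requires r at some successor in {s0, s1, s2, s3, s4, s5}.
        r holds at s0, so \Diamond r is true at s0.

Yes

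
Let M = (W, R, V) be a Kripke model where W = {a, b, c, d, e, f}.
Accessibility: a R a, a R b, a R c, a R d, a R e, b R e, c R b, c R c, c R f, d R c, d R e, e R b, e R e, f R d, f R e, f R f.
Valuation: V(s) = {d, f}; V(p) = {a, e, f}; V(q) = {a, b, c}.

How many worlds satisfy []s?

0

Let φ = []s. Evaluate φ at each world:
  a (successors {a, b, c, d, e}): φ is false.
  b (successors {e}): φ is false.
  c (successors {b, c, f}): φ is false.
  d (successors {c, e}): φ is false.
  e (successors {b, e}): φ is false.
  f (successors {d, e, f}): φ is false.
For instance, at b:
  At b: []s requires s at every successor {e}.
    s fails at e, so []s is false at b.
Satisfying worlds: none.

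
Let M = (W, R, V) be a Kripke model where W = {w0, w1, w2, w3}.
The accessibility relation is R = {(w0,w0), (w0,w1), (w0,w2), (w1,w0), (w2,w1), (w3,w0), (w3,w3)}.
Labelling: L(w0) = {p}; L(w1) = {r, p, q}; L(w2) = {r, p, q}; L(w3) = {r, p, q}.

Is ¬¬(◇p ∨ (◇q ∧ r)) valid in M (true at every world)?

Let φ = ¬¬(◇p ∨ (◇q ∧ r)). Evaluate φ at each world:
  w0 (successors {w0, w1, w2}): φ is true.
  w1 (successors {w0}): φ is true.
  w2 (successors {w1}): φ is true.
  w3 (successors {w0, w3}): φ is true.
For instance, at w2:
  At w2: ¬(◇p ∨ (◇q ∧ r)) is false, so ¬¬(◇p ∨ (◇q ∧ r)) is true.
    At w2: ◇p ∨ (◇q ∧ r) is true, so ¬(◇p ∨ (◇q ∧ r)) is false.
      At w2: ◇p is true, ◇q ∧ r is true, so ◇p ∨ (◇q ∧ r) is true.

Yes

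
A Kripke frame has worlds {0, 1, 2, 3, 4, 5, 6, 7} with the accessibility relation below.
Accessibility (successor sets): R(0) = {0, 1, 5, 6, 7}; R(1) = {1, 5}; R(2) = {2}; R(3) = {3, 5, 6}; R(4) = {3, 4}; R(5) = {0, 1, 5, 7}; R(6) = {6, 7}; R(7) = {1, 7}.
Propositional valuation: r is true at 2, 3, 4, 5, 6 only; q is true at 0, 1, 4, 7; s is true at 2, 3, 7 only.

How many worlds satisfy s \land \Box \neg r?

Recall that \Box ψ holds at a world iff ψ holds at every accessible world, and \Diamond ψ holds iff ψ holds at some accessible world.
Let φ = s \land \Box \neg r. Evaluate φ at each world:
  0 (successors {0, 1, 5, 6, 7}): φ is false.
  1 (successors {1, 5}): φ is false.
  2 (successors {2}): φ is false.
  3 (successors {3, 5, 6}): φ is false.
  4 (successors {3, 4}): φ is false.
  5 (successors {0, 1, 5, 7}): φ is false.
  6 (successors {6, 7}): φ is false.
  7 (successors {1, 7}): φ is true.
For instance, at 3:
  At 3: s is true, \Box \neg r is false, so s \land \Box \neg r is false.
    At 3: \Box \neg r requires \neg r at every successor {3, 5, 6}.
      \neg r fails at 3, so \Box \neg r is false at 3.
Satisfying worlds: {7}

1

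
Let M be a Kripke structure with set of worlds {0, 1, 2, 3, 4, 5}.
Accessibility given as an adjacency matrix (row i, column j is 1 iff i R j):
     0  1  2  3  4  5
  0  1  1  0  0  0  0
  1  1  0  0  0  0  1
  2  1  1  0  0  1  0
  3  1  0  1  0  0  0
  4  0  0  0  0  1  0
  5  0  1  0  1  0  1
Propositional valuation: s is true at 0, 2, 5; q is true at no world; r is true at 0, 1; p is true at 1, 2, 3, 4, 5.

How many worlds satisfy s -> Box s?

3

Let φ = s -> Box s. Evaluate φ at each world:
  0 (successors {0, 1}): φ is false.
  1 (successors {0, 5}): φ is true.
  2 (successors {0, 1, 4}): φ is false.
  3 (successors {0, 2}): φ is true.
  4 (successors {4}): φ is true.
  5 (successors {1, 3, 5}): φ is false.
For instance, at 0:
  At 0: s is true, Box s is false, so s -> Box s is false.
    At 0: Box s requires s at every successor {0, 1}.
      s fails at 1, so Box s is false at 0.
Satisfying worlds: {1, 3, 4}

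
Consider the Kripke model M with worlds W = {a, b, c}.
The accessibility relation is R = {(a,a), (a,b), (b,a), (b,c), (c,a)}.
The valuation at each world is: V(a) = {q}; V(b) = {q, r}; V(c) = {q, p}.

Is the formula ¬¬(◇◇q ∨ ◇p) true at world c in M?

At c: ¬(◇◇q ∨ ◇p) is false, so ¬¬(◇◇q ∨ ◇p) is true.
  At c: ◇◇q ∨ ◇p is true, so ¬(◇◇q ∨ ◇p) is false.
    At c: ◇◇q is true, ◇p is false, so ◇◇q ∨ ◇p is true.
      At c: ◇◇q requires ◇q at some successor in {a}.
        ◇q holds at a, so ◇◇q is true at c.
      At c: ◇p requires p at some successor in {a}.
        At a: p is false.
      So ◇p is false at c.

Yes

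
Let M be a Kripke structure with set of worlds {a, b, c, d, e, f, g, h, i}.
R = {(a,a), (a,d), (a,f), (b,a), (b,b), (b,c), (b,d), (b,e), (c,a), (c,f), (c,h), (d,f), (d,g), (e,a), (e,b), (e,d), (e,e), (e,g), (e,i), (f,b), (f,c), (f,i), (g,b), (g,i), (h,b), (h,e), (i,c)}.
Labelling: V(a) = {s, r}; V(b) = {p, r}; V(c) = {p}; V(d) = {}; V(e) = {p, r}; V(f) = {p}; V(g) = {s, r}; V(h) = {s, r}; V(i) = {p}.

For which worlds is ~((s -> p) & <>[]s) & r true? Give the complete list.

Recall that []ψ holds at a world iff ψ holds at every accessible world, and <>ψ holds iff ψ holds at some accessible world.
Let φ = ~((s -> p) & <>[]s) & r. Evaluate φ at each world:
  a (successors {a, d, f}): φ is true.
  b (successors {a, b, c, d, e}): φ is true.
  c (successors {a, f, h}): φ is false.
  d (successors {f, g}): φ is false.
  e (successors {a, b, d, e, g, i}): φ is true.
  f (successors {b, c, i}): φ is false.
  g (successors {b, i}): φ is true.
  h (successors {b, e}): φ is true.
  i (successors {c}): φ is false.
For instance, at h:
  At h: ~((s -> p) & <>[]s) is true, r is true, so ~((s -> p) & <>[]s) & r is true.
    At h: (s -> p) & <>[]s is false, so ~((s -> p) & <>[]s) is true.
      At h: s -> p is false, <>[]s is false, so (s -> p) & <>[]s is false.
Satisfying worlds: {a, b, e, g, h}

a, b, e, g, h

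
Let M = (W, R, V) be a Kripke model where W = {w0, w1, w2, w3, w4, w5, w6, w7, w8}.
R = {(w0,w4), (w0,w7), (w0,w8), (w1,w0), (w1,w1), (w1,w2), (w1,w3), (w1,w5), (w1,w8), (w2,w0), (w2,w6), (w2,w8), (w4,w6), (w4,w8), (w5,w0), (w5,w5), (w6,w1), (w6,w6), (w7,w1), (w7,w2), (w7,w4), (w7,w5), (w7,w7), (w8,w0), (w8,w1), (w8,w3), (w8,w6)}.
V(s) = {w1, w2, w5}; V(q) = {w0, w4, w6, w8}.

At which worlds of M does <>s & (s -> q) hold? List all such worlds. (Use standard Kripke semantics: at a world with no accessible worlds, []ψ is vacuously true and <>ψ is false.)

w6, w7, w8

Let φ = <>s & (s -> q). Evaluate φ at each world:
  w0 (successors {w4, w7, w8}): φ is false.
  w1 (successors {w0, w1, w2, w3, w5, w8}): φ is false.
  w2 (successors {w0, w6, w8}): φ is false.
  w3 (successors ∅): φ is false.
  w4 (successors {w6, w8}): φ is false.
  w5 (successors {w0, w5}): φ is false.
  w6 (successors {w1, w6}): φ is true.
  w7 (successors {w1, w2, w4, w5, w7}): φ is true.
  w8 (successors {w0, w1, w3, w6}): φ is true.
For instance, at w7:
  At w7: <>s is true, s -> q is true, so <>s & (s -> q) is true.
    At w7: <>s requires s at some successor in {w1, w2, w4, w5, w7}.
      s holds at w1, so <>s is true at w7.
Satisfying worlds: {w6, w7, w8}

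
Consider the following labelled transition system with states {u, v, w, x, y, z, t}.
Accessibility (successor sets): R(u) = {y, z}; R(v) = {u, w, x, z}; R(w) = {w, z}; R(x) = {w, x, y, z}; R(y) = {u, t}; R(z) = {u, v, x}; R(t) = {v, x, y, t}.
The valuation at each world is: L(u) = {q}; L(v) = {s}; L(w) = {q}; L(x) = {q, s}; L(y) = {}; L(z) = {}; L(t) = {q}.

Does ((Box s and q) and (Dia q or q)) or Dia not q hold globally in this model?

Recall that Box ψ holds at a world iff ψ holds at every accessible world, and Dia ψ holds iff ψ holds at some accessible world.
Let φ = ((Box s and q) and (Dia q or q)) or Dia not q. Evaluate φ at each world:
  u (successors {y, z}): φ is true.
  v (successors {u, w, x, z}): φ is true.
  w (successors {w, z}): φ is true.
  x (successors {w, x, y, z}): φ is true.
  y (successors {u, t}): φ is false.
  z (successors {u, v, x}): φ is true.
  t (successors {v, x, y, t}): φ is true.
Detail at y (counterexample):
  At y: (Box s and q) and (Dia q or q) is false, Dia not q is false, so ((Box s and q) and (Dia q or q)) or Dia not q is false.
    At y: Box s and q is false, Dia q or q is true, so (Box s and q) and (Dia q or q) is false.
      At y: Box s is false, q is false, so Box s and q is false.
      At y: Dia q is true, q is false, so Dia q or q is true.
    At y: Dia not q requires not q at some successor in {u, t}.
      At u: not q is false.
      At t: not q is false.
    So Dia not q is false at y.

No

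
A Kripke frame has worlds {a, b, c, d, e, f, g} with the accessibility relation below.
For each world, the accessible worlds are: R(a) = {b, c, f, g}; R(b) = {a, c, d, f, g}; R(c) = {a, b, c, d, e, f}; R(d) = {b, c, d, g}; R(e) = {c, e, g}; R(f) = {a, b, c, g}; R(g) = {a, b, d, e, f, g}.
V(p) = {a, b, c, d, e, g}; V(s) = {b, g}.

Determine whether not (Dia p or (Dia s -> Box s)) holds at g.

No

At g: Dia p or (Dia s -> Box s) is true, so not (Dia p or (Dia s -> Box s)) is false.
  At g: Dia p is true, Dia s -> Box s is false, so Dia p or (Dia s -> Box s) is true.
    At g: Dia p requires p at some successor in {a, b, d, e, f, g}.
      p holds at a, so Dia p is true at g.
    At g: Dia s is true, Box s is false, so Dia s -> Box s is false.
      At g: Dia s requires s at some successor in {a, b, d, e, f, g}.
        s holds at b, so Dia s is true at g.
      At g: Box s requires s at every successor {a, b, d, e, f, g}.
        s fails at a, so Box s is false at g.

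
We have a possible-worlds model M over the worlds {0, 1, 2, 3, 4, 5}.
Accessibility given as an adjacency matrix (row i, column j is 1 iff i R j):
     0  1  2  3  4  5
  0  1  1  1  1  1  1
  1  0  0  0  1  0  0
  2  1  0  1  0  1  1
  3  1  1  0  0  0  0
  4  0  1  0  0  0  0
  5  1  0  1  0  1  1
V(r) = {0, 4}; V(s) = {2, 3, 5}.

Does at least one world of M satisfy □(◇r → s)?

Yes

Recall that □ψ holds at a world iff ψ holds at every accessible world, and ◇ψ holds iff ψ holds at some accessible world.
Let φ = □(◇r → s). Evaluate φ at each world:
  0 (successors {0, 1, 2, 3, 4, 5}): φ is false.
  1 (successors {3}): φ is true.
  2 (successors {0, 2, 4, 5}): φ is false.
  3 (successors {0, 1}): φ is false.
  4 (successors {1}): φ is true.
  5 (successors {0, 2, 4, 5}): φ is false.
Detail at 1 (witness):
  At 1: □(◇r → s) requires ◇r → s at every successor {3}.
      At 3: ◇r is true, s is true, so ◇r → s is true.
  So □(◇r → s) is true at 1.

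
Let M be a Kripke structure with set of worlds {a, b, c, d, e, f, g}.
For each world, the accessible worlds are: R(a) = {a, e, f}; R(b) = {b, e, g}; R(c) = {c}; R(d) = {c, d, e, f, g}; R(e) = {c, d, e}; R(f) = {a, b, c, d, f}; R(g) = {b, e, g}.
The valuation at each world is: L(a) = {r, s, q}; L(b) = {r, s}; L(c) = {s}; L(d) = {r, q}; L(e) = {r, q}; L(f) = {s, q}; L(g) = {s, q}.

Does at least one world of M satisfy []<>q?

Let φ = []<>q. Evaluate φ at each world:
  a (successors {a, e, f}): φ is true.
  b (successors {b, e, g}): φ is true.
  c (successors {c}): φ is false.
  d (successors {c, d, e, f, g}): φ is false.
  e (successors {c, d, e}): φ is false.
  f (successors {a, b, c, d, f}): φ is false.
  g (successors {b, e, g}): φ is true.
Detail at a (witness):
  At a: []<>q requires <>q at every successor {a, e, f}.
      At a: <>q requires q at some successor in {a, e, f}.
        q holds at a, so <>q is true at a.
      At e: <>q requires q at some successor in {c, d, e}.
        q holds at d, so <>q is true at e.
      At f: <>q requires q at some successor in {a, b, c, d, f}.
        q holds at a, so <>q is true at f.
  So []<>q is true at a.

Yes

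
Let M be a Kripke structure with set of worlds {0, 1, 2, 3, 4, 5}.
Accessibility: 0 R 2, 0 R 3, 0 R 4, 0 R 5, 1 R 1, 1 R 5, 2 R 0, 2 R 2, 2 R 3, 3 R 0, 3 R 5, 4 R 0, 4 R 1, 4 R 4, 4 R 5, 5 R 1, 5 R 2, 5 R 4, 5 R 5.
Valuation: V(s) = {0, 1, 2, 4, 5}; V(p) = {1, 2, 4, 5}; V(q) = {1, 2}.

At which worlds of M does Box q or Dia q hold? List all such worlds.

Let φ = Box q or Dia q. Evaluate φ at each world:
  0 (successors {2, 3, 4, 5}): φ is true.
  1 (successors {1, 5}): φ is true.
  2 (successors {0, 2, 3}): φ is true.
  3 (successors {0, 5}): φ is false.
  4 (successors {0, 1, 4, 5}): φ is true.
  5 (successors {1, 2, 4, 5}): φ is true.
For instance, at 2:
  At 2: Box q is false, Dia q is true, so Box q or Dia q is true.
    At 2: Box q requires q at every successor {0, 2, 3}.
      q fails at 0, so Box q is false at 2.
    At 2: Dia q requires q at some successor in {0, 2, 3}.
      q holds at 2, so Dia q is true at 2.
Satisfying worlds: {0, 1, 2, 4, 5}

0, 1, 2, 4, 5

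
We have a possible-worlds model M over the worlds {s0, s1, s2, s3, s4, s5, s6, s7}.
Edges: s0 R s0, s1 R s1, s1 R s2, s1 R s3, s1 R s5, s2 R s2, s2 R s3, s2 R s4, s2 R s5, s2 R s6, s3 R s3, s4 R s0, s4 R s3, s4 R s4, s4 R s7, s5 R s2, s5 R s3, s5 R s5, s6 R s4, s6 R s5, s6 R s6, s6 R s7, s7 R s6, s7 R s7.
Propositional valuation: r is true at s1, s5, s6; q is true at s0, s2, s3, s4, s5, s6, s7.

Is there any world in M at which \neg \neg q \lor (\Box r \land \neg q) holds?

Let φ = \neg \neg q \lor (\Box r \land \neg q). Evaluate φ at each world:
  s0 (successors {s0}): φ is true.
  s1 (successors {s1, s2, s3, s5}): φ is false.
  s2 (successors {s2, s3, s4, s5, s6}): φ is true.
  s3 (successors {s3}): φ is true.
  s4 (successors {s0, s3, s4, s7}): φ is true.
  s5 (successors {s2, s3, s5}): φ is true.
  s6 (successors {s4, s5, s6, s7}): φ is true.
  s7 (successors {s6, s7}): φ is true.
Detail at s0 (witness):
  At s0: \neg \neg q is true, \Box r \land \neg q is false, so \neg \neg q \lor (\Box r \land \neg q) is true.
    At s0: \Box r is false, \neg q is false, so \Box r \land \neg q is false.
      At s0: \Box r requires r at every successor {s0}.
        r fails at s0, so \Box r is false at s0.

Yes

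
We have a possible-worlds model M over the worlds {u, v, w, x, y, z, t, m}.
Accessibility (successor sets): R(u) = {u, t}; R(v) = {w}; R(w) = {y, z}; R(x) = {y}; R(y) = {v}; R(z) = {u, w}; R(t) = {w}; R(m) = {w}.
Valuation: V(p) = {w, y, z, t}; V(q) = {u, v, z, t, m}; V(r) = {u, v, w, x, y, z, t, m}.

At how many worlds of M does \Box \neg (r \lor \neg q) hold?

Let φ = \Box \neg (r \lor \neg q). Evaluate φ at each world:
  u (successors {u, t}): φ is false.
  v (successors {w}): φ is false.
  w (successors {y, z}): φ is false.
  x (successors {y}): φ is false.
  y (successors {v}): φ is false.
  z (successors {u, w}): φ is false.
  t (successors {w}): φ is false.
  m (successors {w}): φ is false.
For instance, at z:
  At z: \Box \neg (r \lor \neg q) requires \neg (r \lor \neg q) at every successor {u, w}.
    \neg (r \lor \neg q) fails at u, so \Box \neg (r \lor \neg q) is false at z.
Satisfying worlds: none.

0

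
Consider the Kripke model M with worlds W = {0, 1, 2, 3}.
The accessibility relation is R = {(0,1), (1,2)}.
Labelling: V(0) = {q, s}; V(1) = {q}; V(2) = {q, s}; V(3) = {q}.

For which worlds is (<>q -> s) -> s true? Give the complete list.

Let φ = (<>q -> s) -> s. Evaluate φ at each world:
  0 (successors {1}): φ is true.
  1 (successors {2}): φ is true.
  2 (successors ∅): φ is true.
  3 (successors ∅): φ is false.
For instance, at 0:
  At 0: <>q -> s is true, s is true, so (<>q -> s) -> s is true.
    At 0: <>q is true, s is true, so <>q -> s is true.
      At 0: <>q requires q at some successor in {1}.
        q holds at 1, so <>q is true at 0.
Satisfying worlds: {0, 1, 2}

0, 1, 2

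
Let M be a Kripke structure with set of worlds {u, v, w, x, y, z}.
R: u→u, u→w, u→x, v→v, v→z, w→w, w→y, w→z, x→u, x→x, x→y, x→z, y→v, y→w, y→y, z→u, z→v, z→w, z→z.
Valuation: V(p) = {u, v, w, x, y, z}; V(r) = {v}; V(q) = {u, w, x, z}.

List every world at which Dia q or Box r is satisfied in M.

Let φ = Dia q or Box r. Evaluate φ at each world:
  u (successors {u, w, x}): φ is true.
  v (successors {v, z}): φ is true.
  w (successors {w, y, z}): φ is true.
  x (successors {u, x, y, z}): φ is true.
  y (successors {v, w, y}): φ is true.
  z (successors {u, v, w, z}): φ is true.
For instance, at x:
  At x: Dia q is true, Box r is false, so Dia q or Box r is true.
    At x: Dia q requires q at some successor in {u, x, y, z}.
      q holds at u, so Dia q is true at x.
    At x: Box r requires r at every successor {u, x, y, z}.
      r fails at u, so Box r is false at x.
Satisfying worlds: {u, v, w, x, y, z}

u, v, w, x, y, z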